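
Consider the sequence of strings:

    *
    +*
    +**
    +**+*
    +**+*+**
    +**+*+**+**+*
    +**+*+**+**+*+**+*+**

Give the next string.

This is a Fibonacci-style word recurrence s(k) = s(k−1)·s(k−2): e.g. +*·* = +**.
So term 8 is +**+*+**+**+*+**+*+**·+**+*+**+**+*.

+**+*+**+**+*+**+*+**+**+*+**+**+*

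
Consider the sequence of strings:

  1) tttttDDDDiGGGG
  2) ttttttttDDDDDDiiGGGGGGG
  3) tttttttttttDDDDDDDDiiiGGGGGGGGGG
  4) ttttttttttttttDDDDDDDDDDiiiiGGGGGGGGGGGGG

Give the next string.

The n-th term is 3n+2 t's then 2n+2 D's then n i's then 3n+1 G's (n = 1, 2, …).
At n = 5 the blocks have lengths 17, 12, 5, 16.

tttttttttttttttttDDDDDDDDDDDDiiiiiGGGGGGGGGGGGGGGG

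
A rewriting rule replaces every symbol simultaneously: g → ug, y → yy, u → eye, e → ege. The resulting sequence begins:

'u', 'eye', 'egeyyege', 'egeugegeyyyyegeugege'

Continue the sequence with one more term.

Rewriting the 20 symbols of egeugegeyyyyegeugege one by one yields ege ug ege eye ug ege ug ege yy yy yy yy ege ug ege eye ug ege ug ege; concatenated:

egeugegeeyeugegeugegeyyyyyyyyegeugegeeyeugegeugege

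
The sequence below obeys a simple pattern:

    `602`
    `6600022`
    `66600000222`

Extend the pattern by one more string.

666600000002222

The n-th term is n 6's then 2n-1 0's then n 2's (n = 1, 2, …).
Setting n = 4 gives 4, 7, 4 characters in each block.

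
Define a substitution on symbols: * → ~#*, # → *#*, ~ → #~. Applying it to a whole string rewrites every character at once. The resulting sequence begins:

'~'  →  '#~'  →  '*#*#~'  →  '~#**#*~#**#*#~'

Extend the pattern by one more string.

Applying the rule to each of the 14 symbols of ~#**#*~#**#*#~ gives the pieces #~ *#* ~#* ~#* *#* ~#* #~ *#* ~#* ~#* *#* ~#* *#* #~, which concatenate to the answer.

#~*#*~#*~#**#*~#*#~*#*~#*~#**#*~#**#*#~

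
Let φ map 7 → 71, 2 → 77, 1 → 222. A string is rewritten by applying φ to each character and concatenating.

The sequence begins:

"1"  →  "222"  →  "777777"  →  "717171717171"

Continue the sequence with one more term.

712227122271222712227122271222

Rewriting each symbol of 717171717171: 7→71, 1→222, 7→71, 1→222, 7→71, 1→222, 7→71, 1→222, 7→71, 1→222, 7→71, 1→222, which concatenates to 71 222 71 222 71 222 71 222 71 222 71 222.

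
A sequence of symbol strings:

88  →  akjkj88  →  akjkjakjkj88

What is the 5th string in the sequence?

akjkjakjkjakjkjakjkj88

Every step adds akjkj at the front: s(k+1) = akjkj·s(k).
From akjkjakjkj88, 2 further steps: akjkjakjkj88 → akjkjakjkjakjkj88 → (answer).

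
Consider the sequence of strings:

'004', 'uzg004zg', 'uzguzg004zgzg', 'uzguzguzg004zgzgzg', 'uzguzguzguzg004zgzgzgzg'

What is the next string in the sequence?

uzguzguzguzguzg004zgzgzgzgzg

s(k+1) = uzg·s(k)·zg, so each term gains uzg as a prefix and zg as a suffix.
So the next term is uzg·uzguzguzguzg004zgzgzgzg·zg.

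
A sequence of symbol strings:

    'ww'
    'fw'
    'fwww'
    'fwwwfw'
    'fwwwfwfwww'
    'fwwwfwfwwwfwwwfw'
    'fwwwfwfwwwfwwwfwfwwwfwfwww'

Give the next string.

From term 3 onward, concatenate the last term with the second-to-last: fw·ww = fwww, fwww·fw = fwwwfw, …
The next term joins fwwwfwfwwwfwwwfwfwwwfwfwww and fwwwfwfwwwfwwwfw.

fwwwfwfwwwfwwwfwfwwwfwfwwwfwwwfwfwwwfwwwfw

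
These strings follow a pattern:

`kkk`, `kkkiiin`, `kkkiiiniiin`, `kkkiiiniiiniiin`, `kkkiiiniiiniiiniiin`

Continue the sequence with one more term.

Every step adds iiin to the end: s(k+1) = s(k)·iiin.
Applying this once more to kkkiiiniiiniiiniiin:

kkkiiiniiiniiiniiiniiin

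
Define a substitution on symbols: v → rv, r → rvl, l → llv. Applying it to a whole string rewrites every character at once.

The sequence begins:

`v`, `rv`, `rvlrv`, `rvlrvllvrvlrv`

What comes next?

Rewriting the 13 symbols of rvlrvllvrvlrv one by one yields rvl rv llv rvl rv llv llv rv rvl rv llv rvl rv; concatenated:

rvlrvllvrvlrvllvllvrvrvlrvllvrvlrv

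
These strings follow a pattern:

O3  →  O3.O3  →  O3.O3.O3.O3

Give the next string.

O3.O3.O3.O3.O3.O3.O3.O3

Each string is two copies of the previous one joined by '.'.
So the next term is two copies of O3.O3.O3.O3 with '.' between the halves.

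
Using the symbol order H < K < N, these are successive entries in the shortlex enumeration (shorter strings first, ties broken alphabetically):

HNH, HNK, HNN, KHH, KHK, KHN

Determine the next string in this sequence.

KKH

The successor of KHN increments the rightmost position that isn't already N and resets every position after it to H.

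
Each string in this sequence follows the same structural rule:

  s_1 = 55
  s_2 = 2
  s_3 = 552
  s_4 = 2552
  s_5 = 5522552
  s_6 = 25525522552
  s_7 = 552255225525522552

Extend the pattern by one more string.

25525522552552255225525522552

This is a Fibonacci-style word recurrence s(k) = s(k−2)·s(k−1): e.g. 55·2 = 552.
The next term joins 25525522552 and 552255225525522552.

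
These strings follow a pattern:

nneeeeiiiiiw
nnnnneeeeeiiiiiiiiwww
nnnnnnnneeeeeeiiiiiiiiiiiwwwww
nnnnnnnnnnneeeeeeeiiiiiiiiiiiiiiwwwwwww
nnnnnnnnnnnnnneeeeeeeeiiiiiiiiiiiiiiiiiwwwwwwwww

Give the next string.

nnnnnnnnnnnnnnnnneeeeeeeeeiiiiiiiiiiiiiiiiiiiiwwwwwwwwwww

Term n consists of 3n-1 n's, followed by n+3 e's, followed by 3n+2 i's, followed by 2n-1 w's (n = 1, 2, …).
Setting n = 6 gives 17, 9, 20, 11 characters in each block.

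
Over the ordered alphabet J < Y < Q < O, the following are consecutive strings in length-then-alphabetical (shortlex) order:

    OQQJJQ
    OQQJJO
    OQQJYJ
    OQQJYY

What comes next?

Treat OQQJYY as a base-4 numeral over the given alphabet and add one, carrying through any trailing O's.

OQQJYQ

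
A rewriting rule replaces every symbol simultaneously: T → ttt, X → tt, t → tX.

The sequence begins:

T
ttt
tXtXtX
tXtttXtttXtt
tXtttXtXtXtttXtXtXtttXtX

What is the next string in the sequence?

tXtttXtXtXtttXtttXtttXtXtXtttXtttXtttXtXtXtttXtt

Applying the rule to each of the 24 symbols of tXtttXtXtXtttXtXtXtttXtX gives the pieces tX tt tX tX tX tt tX tt tX tt tX tX tX tt tX tt tX tt tX tX tX tt tX tt, which concatenate to the answer.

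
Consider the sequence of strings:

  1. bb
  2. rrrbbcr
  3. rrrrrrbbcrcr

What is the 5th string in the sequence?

rrrrrrrrrrrrbbcrcrcrcr

Every step adds rrr to the front and cr to the end of the previous string.
From rrrrrrbbcrcr, 2 further steps: rrrrrrbbcrcr → rrrrrrrrrbbcrcrcr → (answer).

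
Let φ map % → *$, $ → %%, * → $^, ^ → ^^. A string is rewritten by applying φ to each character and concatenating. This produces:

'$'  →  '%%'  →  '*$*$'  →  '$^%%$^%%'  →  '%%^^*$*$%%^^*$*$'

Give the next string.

Rewriting the 16 symbols of %%^^*$*$%%^^*$*$ one by one yields *$ *$ ^^ ^^ $^ %% $^ %% *$ *$ ^^ ^^ $^ %% $^ %%; concatenated:

*$*$^^^^$^%%$^%%*$*$^^^^$^%%$^%%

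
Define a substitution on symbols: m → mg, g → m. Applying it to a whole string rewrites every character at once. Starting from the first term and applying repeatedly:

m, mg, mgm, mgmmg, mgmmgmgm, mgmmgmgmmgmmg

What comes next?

Rewriting the 13 symbols of mgmmgmgmmgmmg one by one yields mg m mg mg m mg m mg mg m mg mg m; concatenated:

mgmmgmgmmgmmgmgmmgmgm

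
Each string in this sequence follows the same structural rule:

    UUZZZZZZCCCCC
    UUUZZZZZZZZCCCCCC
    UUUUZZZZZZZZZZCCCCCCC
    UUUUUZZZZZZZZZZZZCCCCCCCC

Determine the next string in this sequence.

UUUUUUZZZZZZZZZZZZZZCCCCCCCCC

The n-th term is n-1 U's then 2n Z's then n+2 C's, where the shown terms are n = 3, 4, 5, 6.
For the next term, n = 7, so the run lengths are 6, 14, 9.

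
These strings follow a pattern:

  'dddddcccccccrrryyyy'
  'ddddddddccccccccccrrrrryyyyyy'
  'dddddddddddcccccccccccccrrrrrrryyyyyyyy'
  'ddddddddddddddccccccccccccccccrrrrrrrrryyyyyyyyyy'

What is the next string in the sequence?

Reading off run lengths: d runs 5, 8, 11, 14; c runs 7, 10, 13, 16; r runs 3, 5, 7, 9; y runs 4, 6, 8, 10 — each is linear in n, where the shown terms are n = 2, 3, 4, 5.
For the next term, n = 6, so the run lengths are 17, 19, 11, 12.

dddddddddddddddddcccccccccccccccccccrrrrrrrrrrryyyyyyyyyyyy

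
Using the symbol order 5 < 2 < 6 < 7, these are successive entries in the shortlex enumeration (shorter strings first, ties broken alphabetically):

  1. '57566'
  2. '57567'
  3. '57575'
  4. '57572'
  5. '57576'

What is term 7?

Advancing 2 positions from 57576 through 57576 → 57577 reaches term 7.

57255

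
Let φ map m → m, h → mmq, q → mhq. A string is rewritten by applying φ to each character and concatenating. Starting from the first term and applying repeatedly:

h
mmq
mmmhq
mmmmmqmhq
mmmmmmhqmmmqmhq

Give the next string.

mmmmmmmmqmhqmmmmhqmmmqmhq

Replace each of the 15 characters of mmmmmmhqmmmqmhq in place — m m m m m m mmq mhq m m m mhq m mmq mhq — and concatenate.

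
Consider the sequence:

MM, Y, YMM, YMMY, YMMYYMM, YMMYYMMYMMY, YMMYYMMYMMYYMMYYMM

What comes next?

Each term (from the third on) is the previous term followed by the one before it: term 3 = Y·MM = YMM.
Continuing: YMMYYMMYMMYYMMYYMM · YMMYYMMYMMY gives term 8.

YMMYYMMYMMYYMMYYMMYMMYYMMYMMY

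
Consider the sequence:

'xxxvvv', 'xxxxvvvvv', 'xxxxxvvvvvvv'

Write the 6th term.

Reading off run lengths: x runs 3, 4, 5; v runs 3, 5, 7 — each is linear in n (n = 1, 2, …).
For term 6, n = 6, so the run lengths are 8, 13.

xxxxxxxxvvvvvvvvvvvvv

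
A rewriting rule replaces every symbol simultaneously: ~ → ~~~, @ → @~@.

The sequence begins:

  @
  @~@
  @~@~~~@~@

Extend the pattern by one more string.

Expanding @~@~~~@~@: @→@~@, ~→~~~, @→@~@, ~→~~~, ~→~~~, ~→~~~, @→@~@, ~→~~~, @→@~@. Concatenated: @~@ ~~~ @~@ ~~~ ~~~ ~~~ @~@ ~~~ @~@.

@~@~~~@~@~~~~~~~~~@~@~~~@~@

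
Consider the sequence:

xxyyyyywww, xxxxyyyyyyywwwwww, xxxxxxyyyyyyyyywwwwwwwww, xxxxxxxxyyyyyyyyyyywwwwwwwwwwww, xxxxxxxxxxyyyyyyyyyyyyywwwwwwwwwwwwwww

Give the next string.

xxxxxxxxxxxxyyyyyyyyyyyyyyywwwwwwwwwwwwwwwwww

Reading off run lengths: x runs 2, 4, 6, 8, 10; y runs 5, 7, 9, 11, 13; w runs 3, 6, 9, 12, 15 — each is linear in n (n = 1, 2, …).
At n = 6 the blocks have lengths 12, 15, 18.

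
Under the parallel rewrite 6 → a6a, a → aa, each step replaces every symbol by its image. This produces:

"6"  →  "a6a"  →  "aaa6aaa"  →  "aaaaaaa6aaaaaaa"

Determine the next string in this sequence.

φ(aaaaaaa6aaaaaaa) expands symbol-by-symbol to aa aa aa aa aa aa aa a6a aa aa aa aa aa aa aa; joining the 15 pieces gives the next term.

aaaaaaaaaaaaaaa6aaaaaaaaaaaaaaa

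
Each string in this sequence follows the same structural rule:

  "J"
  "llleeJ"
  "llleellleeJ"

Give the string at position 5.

llleellleellleellleeJ

Every step adds lllee at the front: s(k+1) = lllee·s(k).
From llleellleeJ, 2 further steps: llleellleeJ → llleellleellleeJ → (answer).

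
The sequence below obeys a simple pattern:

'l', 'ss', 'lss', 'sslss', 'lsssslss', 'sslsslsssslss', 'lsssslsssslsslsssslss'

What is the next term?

This is a Fibonacci-style word recurrence s(k) = s(k−2)·s(k−1): e.g. l·ss = lss.
Continuing: sslsslsssslss · lsssslsssslsslsssslss gives term 8.

sslsslsssslsslsssslsssslsslsssslss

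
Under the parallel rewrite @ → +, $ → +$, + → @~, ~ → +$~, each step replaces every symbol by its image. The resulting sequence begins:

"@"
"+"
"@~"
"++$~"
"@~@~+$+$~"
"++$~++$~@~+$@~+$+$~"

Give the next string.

Rewriting the 19 symbols of ++$~++$~@~+$@~+$+$~ one by one yields @~ @~ +$ +$~ @~ @~ +$ +$~ + +$~ @~ +$ + +$~ @~ +$ @~ +$ +$~; concatenated:

@~@~+$+$~@~@~+$+$~++$~@~+$++$~@~+$@~+$+$~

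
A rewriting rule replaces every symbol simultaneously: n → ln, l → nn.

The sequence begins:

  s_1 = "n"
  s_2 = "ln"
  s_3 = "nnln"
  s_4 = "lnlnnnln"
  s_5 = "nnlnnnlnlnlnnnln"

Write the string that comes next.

Rewriting the 16 symbols of nnlnnnlnlnlnnnln one by one yields ln ln nn ln ln ln nn ln nn ln nn ln ln ln nn ln; concatenated:

lnlnnnlnlnlnnnlnnnlnnnlnlnlnnnln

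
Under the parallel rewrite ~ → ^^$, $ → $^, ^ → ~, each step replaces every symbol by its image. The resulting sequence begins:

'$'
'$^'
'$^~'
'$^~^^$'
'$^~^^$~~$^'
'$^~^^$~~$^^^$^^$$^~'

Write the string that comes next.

$^~^^$~~$^^^$^^$$^~~~$^~~$^$^~^^$

Replace each of the 19 characters of $^~^^$~~$^^^$^^$$^~ in place — $^ ~ ^^$ ~ ~ $^ ^^$ ^^$ $^ ~ ~ ~ $^ ~ ~ $^ $^ ~ ^^$ — and concatenate.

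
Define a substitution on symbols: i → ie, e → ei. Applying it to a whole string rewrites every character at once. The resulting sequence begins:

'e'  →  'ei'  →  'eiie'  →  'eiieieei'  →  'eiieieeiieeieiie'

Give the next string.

Replace each of the 16 characters of eiieieeiieeieiie in place — ei ie ie ei ie ei ei ie ie ei ei ie ei ie ie ei — and concatenate.

eiieieeiieeieiieieeieiieeiieieei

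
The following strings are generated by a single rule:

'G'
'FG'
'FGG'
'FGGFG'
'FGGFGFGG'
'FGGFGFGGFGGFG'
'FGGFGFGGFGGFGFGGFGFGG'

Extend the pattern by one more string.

This is a Fibonacci-style word recurrence s(k) = s(k−1)·s(k−2): e.g. FG·G = FGG.
The next term joins FGGFGFGGFGGFGFGGFGFGG and FGGFGFGGFGGFG.

FGGFGFGGFGGFGFGGFGFGGFGGFGFGGFGGFG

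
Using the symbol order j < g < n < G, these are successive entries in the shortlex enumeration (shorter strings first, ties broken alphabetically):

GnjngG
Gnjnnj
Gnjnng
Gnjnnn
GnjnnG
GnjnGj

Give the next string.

GnjnGg

Find the rightmost character of GnjnGj below G, bump it to the next letter, and reset everything to its right to j.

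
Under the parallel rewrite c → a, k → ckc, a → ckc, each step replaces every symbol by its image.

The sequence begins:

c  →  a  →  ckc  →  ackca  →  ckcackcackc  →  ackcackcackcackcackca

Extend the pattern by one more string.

Applying the rule to each of the 21 symbols of ackcackcackcackcackca gives the pieces ckc a ckc a ckc a ckc a ckc a ckc a ckc a ckc a ckc a ckc a ckc, which concatenate to the answer.

ckcackcackcackcackcackcackcackcackcackcackc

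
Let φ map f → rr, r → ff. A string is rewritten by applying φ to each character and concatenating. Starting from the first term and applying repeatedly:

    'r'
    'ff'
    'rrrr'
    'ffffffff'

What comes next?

rrrrrrrrrrrrrrrr

Apply φ to ffffffff symbol by symbol: f→rr, f→rr, f→rr, f→rr, f→rr, f→rr, f→rr, f→rr; joined: rr rr rr rr rr rr rr rr.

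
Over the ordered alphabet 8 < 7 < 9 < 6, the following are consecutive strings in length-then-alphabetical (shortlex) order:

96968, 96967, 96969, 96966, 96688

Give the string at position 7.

96689

Continuing the enumeration 2 steps past 96688: 96688 → 96687 → (answer).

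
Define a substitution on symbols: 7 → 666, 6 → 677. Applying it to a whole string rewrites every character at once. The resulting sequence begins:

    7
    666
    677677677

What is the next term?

Rewriting each symbol of 677677677: 6→677, 7→666, 7→666, 6→677, 7→666, 7→666, 6→677, 7→666, 7→666, which concatenates to 677 666 666 677 666 666 677 666 666.

677666666677666666677666666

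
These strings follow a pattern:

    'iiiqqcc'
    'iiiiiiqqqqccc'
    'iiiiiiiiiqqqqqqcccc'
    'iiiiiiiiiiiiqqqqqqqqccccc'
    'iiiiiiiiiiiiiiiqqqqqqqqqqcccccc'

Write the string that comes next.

iiiiiiiiiiiiiiiiiiqqqqqqqqqqqqccccccc

The n-th term is 3n i's then 2n q's then n+1 c's (n = 1, 2, …).
At n = 6 the blocks have lengths 18, 12, 7.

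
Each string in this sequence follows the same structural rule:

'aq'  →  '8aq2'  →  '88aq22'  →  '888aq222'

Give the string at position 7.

Each term wraps the previous one in 8 on the left and 2 on the right.
From 888aq222, 3 further steps: 888aq222 → 8888aq2222 → 88888aq22222 → (answer).

888888aq222222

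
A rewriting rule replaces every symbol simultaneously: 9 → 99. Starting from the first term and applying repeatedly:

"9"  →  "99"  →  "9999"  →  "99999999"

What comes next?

Apply φ to 99999999 symbol by symbol: 9→99, 9→99, 9→99, 9→99, 9→99, 9→99, 9→99, 9→99; joined: 99 99 99 99 99 99 99 99.

9999999999999999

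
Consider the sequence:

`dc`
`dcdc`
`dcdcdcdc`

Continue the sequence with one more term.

s(k+1) = s(k)·s(k) — each term doubles the last.
Doubling dcdcdcdc:

dcdcdcdcdcdcdcdc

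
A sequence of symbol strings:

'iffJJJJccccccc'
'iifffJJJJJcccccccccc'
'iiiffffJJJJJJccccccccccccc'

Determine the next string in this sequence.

iiiifffffJJJJJJJcccccccccccccccc

Reading off run lengths: i runs 1, 2, 3; f runs 2, 3, 4; J runs 4, 5, 6; c runs 7, 10, 13 — each is linear in n, where the shown terms are n = 2, 3, 4.
At n = 5 the blocks have lengths 4, 5, 7, 16.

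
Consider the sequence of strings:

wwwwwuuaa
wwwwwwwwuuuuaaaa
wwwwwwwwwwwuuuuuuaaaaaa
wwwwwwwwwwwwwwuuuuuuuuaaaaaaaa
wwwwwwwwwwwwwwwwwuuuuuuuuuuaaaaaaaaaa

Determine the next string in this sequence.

Each string has the form w^{3n+2} u^{2n} a^{2n} (n = 1, 2, …).
For the next term, n = 6, so the run lengths are 20, 12, 12.

wwwwwwwwwwwwwwwwwwwwuuuuuuuuuuuuaaaaaaaaaaaa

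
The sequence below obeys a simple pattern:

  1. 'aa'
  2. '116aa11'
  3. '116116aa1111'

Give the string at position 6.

116116116116116aa1111111111

Each term wraps the previous one in 116 on the left and 11 on the right.
From 116116aa1111, 3 further steps: 116116aa1111 → 116116116aa111111 → 116116116116aa11111111 → (answer).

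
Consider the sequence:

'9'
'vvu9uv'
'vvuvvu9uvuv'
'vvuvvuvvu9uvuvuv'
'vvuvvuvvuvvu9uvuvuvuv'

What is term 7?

Every step adds vvu to the front and uv to the end of the previous string.
From vvuvvuvvuvvu9uvuvuvuv, 2 further steps: vvuvvuvvuvvu9uvuvuvuv → vvuvvuvvuvvuvvu9uvuvuvuvuv → (answer).

vvuvvuvvuvvuvvuvvu9uvuvuvuvuvuv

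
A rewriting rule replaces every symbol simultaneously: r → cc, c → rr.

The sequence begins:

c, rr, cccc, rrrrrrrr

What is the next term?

Expanding rrrrrrrr: r→cc, r→cc, r→cc, r→cc, r→cc, r→cc, r→cc, r→cc. Concatenated: cc cc cc cc cc cc cc cc.

cccccccccccccccc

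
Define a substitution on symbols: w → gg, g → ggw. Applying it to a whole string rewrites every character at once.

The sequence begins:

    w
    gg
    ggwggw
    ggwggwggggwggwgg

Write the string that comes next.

ggwggwggggwggwggggwggwggwggwggggwggwggggwggw

φ(ggwggwggggwggwgg) expands symbol-by-symbol to ggw ggw gg ggw ggw gg ggw ggw ggw ggw gg ggw ggw gg ggw ggw; joining the 16 pieces gives the next term.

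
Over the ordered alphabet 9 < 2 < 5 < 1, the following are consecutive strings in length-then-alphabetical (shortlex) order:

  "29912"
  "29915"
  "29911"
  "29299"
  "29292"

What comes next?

Find the rightmost character of 29292 below 1, bump it to the next letter, and reset everything to its right to 9.

29295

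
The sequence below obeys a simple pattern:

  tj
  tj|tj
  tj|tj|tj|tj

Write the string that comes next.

s(k+1) = s(k)·|·s(k) — each term doubles the last with '|' between the halves.
One more doubling of tj|tj|tj|tj gives the answer.

tj|tj|tj|tj|tj|tj|tj|tj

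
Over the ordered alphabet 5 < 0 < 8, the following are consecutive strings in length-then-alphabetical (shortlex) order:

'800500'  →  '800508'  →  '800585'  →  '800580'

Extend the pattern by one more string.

The successor of 800580 increments the rightmost position that isn't already 8 and resets every position after it to 5.

800588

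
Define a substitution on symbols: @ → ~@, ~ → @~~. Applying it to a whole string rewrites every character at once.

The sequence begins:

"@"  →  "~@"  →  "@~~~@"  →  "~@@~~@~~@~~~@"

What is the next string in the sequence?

Rewriting the 13 symbols of ~@@~~@~~@~~~@ one by one yields @~~ ~@ ~@ @~~ @~~ ~@ @~~ @~~ ~@ @~~ @~~ @~~ ~@; concatenated:

@~~~@~@@~~@~~~@@~~@~~~@@~~@~~@~~~@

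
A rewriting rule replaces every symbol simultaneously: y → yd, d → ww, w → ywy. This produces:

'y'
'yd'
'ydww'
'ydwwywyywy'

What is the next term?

ydwwywyywyydywyydydywyyd

Rewriting each symbol of ydwwywyywy: y→yd, d→ww, w→ywy, w→ywy, y→yd, w→ywy, y→yd, y→yd, w→ywy, y→yd, which concatenates to yd ww ywy ywy yd ywy yd yd ywy yd.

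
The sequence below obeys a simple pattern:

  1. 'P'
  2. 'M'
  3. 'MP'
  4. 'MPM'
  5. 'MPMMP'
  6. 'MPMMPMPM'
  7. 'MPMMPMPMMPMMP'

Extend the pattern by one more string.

Each term (from the third on) is the previous term followed by the one before it: term 3 = M·P = MP.
So term 8 is MPMMPMPMMPMMP·MPMMPMPM.

MPMMPMPMMPMMPMPMMPMPM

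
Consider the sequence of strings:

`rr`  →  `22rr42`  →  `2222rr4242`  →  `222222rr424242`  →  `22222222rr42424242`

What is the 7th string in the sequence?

Each term wraps the previous one in 22 on the left and 42 on the right.
From 22222222rr42424242, 2 further steps: 22222222rr42424242 → 2222222222rr4242424242 → (answer).

222222222222rr424242424242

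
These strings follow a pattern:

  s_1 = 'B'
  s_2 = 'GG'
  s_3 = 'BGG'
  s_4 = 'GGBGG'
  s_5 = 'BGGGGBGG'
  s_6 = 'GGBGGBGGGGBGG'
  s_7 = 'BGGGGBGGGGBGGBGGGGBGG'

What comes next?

GGBGGBGGGGBGGBGGGGBGGGGBGGBGGGGBGG

From term 3 onward, concatenate the second-to-last term with the last: B·GG = BGG, GG·BGG = GGBGG, …
Continuing: GGBGGBGGGGBGG · BGGGGBGGGGBGGBGGGGBGG gives term 8.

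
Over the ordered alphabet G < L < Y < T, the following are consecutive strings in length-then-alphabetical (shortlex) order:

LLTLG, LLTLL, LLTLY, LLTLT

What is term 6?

Stepping forward 2 times from LLTLT: LLTLT → LLTYG, then the target.

LLTYL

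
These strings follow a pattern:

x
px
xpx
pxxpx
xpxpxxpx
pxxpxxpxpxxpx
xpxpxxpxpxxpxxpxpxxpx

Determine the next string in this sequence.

pxxpxxpxpxxpxxpxpxxpxpxxpxxpxpxxpx

From term 3 onward, concatenate the second-to-last term with the last: x·px = xpx, px·xpx = pxxpx, …
The next term joins pxxpxxpxpxxpx and xpxpxxpxpxxpxxpxpxxpx.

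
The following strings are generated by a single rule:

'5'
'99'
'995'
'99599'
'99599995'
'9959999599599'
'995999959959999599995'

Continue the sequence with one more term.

Each term (from the third on) is the previous term followed by the one before it: term 3 = 99·5 = 995.
So term 8 is 995999959959999599995·9959999599599.

9959999599599995999959959999599599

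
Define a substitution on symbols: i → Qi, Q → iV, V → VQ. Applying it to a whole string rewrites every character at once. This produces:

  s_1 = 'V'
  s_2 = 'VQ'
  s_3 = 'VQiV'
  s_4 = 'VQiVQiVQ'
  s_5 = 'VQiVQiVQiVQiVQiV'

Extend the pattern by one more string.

Rewriting the 16 symbols of VQiVQiVQiVQiVQiV one by one yields VQ iV Qi VQ iV Qi VQ iV Qi VQ iV Qi VQ iV Qi VQ; concatenated:

VQiVQiVQiVQiVQiVQiVQiVQiVQiVQiVQ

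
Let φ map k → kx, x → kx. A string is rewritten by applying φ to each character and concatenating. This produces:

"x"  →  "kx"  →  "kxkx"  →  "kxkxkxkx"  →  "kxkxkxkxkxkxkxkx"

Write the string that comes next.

kxkxkxkxkxkxkxkxkxkxkxkxkxkxkxkx

φ(kxkxkxkxkxkxkxkx) expands symbol-by-symbol to kx kx kx kx kx kx kx kx kx kx kx kx kx kx kx kx; joining the 16 pieces gives the next term.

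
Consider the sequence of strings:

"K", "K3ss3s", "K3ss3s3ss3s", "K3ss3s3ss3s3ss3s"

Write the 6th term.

Every step adds 3ss3s to the end: s(k+1) = s(k)·3ss3s.
From K3ss3s3ss3s3ss3s, 2 further steps: K3ss3s3ss3s3ss3s → K3ss3s3ss3s3ss3s3ss3s → (answer).

K3ss3s3ss3s3ss3s3ss3s3ss3s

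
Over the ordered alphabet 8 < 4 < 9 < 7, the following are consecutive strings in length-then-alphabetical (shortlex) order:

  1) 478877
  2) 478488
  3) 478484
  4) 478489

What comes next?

The successor of 478489 increments the rightmost position that isn't already 7 and resets every position after it to 8.

478487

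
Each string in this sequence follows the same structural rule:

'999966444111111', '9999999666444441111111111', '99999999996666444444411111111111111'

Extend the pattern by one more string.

Reading off run lengths: 9 runs 4, 7, 10; 6 runs 2, 3, 4; 4 runs 3, 5, 7; 1 runs 6, 10, 14 — each is linear in n (n = 1, 2, …).
Setting n = 4 gives 13, 5, 9, 18 characters in each block.

999999999999966666444444444111111111111111111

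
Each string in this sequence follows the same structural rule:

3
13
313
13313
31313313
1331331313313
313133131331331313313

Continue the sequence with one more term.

1331331313313313133131331331313313

From term 3 onward, concatenate the second-to-last term with the last: 3·13 = 313, 13·313 = 13313, …
Continuing: 1331331313313 · 313133131331331313313 gives term 8.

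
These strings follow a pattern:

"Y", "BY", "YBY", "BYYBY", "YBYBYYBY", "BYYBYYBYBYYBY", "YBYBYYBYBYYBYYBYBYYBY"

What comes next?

Each term (from the third on) is the two preceding terms concatenated in order: term 3 = Y·BY = YBY.
Continuing: BYYBYYBYBYYBY · YBYBYYBYBYYBYYBYBYYBY gives term 8.

BYYBYYBYBYYBYYBYBYYBYBYYBYYBYBYYBY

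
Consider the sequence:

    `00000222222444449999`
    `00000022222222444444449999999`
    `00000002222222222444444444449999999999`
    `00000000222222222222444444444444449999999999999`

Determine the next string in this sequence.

00000000022222222222222444444444444444449999999999999999

The n-th term is n+3 0's then 2n+2 2's then 3n-1 4's then 3n-2 9's, where the shown terms are n = 2, 3, 4, 5.
For the next term, n = 6, so the run lengths are 9, 14, 17, 16.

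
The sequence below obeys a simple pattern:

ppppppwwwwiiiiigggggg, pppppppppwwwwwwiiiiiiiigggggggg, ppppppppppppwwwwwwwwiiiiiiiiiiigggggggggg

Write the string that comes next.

Each string has the form p^{3n} w^{2n} i^{3n-1} g^{2n+2}, where the shown terms are n = 2, 3, 4.
At n = 5 the blocks have lengths 15, 10, 14, 12.

pppppppppppppppwwwwwwwwwwiiiiiiiiiiiiiigggggggggggg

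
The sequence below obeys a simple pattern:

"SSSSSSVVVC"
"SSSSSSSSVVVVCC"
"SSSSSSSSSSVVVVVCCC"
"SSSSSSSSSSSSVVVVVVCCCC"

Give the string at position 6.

SSSSSSSSSSSSSSSSVVVVVVVVCCCCCC

Term n consists of 2n+2 S's, followed by n+1 V's, followed by n-1 C's, where the shown terms are n = 2, 3, 4, 5.
For term 6, n = 7, so the run lengths are 16, 8, 6.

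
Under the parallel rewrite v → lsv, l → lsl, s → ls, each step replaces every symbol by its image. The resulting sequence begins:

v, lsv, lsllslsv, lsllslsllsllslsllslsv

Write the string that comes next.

Applying the rule to each of the 21 symbols of lsllslsllsllslsllslsv gives the pieces lsl ls lsl lsl ls lsl ls lsl lsl ls lsl lsl ls lsl ls lsl lsl ls lsl ls lsv, which concatenate to the answer.

lsllslsllsllslsllslsllsllslsllsllslsllslsllsllslsllslsv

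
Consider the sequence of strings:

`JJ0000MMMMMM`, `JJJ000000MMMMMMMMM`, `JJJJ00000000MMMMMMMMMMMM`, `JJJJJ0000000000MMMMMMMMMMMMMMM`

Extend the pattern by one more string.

JJJJJJ000000000000MMMMMMMMMMMMMMMMMM

The n-th term is n J's then 2n 0's then 3n M's, where the shown terms are n = 2, 3, 4, 5.
Setting n = 6 gives 6, 12, 18 characters in each block.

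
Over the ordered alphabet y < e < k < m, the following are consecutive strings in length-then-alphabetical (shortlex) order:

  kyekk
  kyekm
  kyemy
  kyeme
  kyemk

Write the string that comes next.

kyemm

Treat kyemk as a base-4 numeral over the given alphabet and add one, carrying through any trailing m's.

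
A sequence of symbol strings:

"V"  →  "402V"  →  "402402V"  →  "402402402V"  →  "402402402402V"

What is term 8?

402402402402402402402V

Every step adds 402 at the front: s(k+1) = 402·s(k).
From 402402402402V, 3 further steps: 402402402402V → 402402402402402V → 402402402402402402V → (answer).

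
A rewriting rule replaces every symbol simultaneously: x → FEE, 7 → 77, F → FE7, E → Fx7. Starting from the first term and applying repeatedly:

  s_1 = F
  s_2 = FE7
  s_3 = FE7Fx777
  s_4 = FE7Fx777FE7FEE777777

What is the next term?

FE7Fx777FE7FEE777777FE7Fx777FE7Fx7Fx7777777777777

Replace each of the 20 characters of FE7Fx777FE7FEE777777 in place — FE7 Fx7 77 FE7 FEE 77 77 77 FE7 Fx7 77 FE7 Fx7 Fx7 77 77 77 77 77 77 — and concatenate.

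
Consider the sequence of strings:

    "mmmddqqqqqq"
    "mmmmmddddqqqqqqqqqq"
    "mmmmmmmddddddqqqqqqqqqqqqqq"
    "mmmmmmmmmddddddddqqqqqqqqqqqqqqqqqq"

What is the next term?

mmmmmmmmmmmddddddddddqqqqqqqqqqqqqqqqqqqqqq

Reading off run lengths: m runs 3, 5, 7, 9; d runs 2, 4, 6, 8; q runs 6, 10, 14, 18 — each is linear in n (n = 1, 2, …).
Setting n = 5 gives 11, 10, 22 characters in each block.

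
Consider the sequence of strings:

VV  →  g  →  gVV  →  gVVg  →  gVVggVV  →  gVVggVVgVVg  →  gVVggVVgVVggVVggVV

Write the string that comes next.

gVVggVVgVVggVVggVVgVVggVVgVVg

This is a Fibonacci-style word recurrence s(k) = s(k−1)·s(k−2): e.g. g·VV = gVV.
Continuing: gVVggVVgVVggVVggVV · gVVggVVgVVg gives term 8.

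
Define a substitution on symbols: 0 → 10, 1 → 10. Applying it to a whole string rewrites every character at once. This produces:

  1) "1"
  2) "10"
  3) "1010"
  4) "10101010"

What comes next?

Expanding 10101010: 1→10, 0→10, 1→10, 0→10, 1→10, 0→10, 1→10, 0→10. Concatenated: 10 10 10 10 10 10 10 10.

1010101010101010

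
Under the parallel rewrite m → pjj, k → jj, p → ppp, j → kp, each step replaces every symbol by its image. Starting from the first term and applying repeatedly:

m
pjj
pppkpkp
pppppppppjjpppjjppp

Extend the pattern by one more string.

Replace each of the 19 characters of pppppppppjjpppjjppp in place — ppp ppp ppp ppp ppp ppp ppp ppp ppp kp kp ppp ppp ppp kp kp ppp ppp ppp — and concatenate.

pppppppppppppppppppppppppppkpkppppppppppkpkpppppppppp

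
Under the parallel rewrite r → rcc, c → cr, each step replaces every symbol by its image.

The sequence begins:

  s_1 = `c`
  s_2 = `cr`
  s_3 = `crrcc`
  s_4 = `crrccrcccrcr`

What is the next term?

Rewriting each symbol of crrccrcccrcr: c→cr, r→rcc, r→rcc, c→cr, c→cr, r→rcc, c→cr, c→cr, c→cr, r→rcc, c→cr, r→rcc, which concatenates to cr rcc rcc cr cr rcc cr cr cr rcc cr rcc.

crrccrcccrcrrcccrcrcrrcccrrcc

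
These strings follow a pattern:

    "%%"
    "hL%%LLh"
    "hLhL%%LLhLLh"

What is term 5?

hLhLhLhL%%LLhLLhLLhLLh

Every step adds hL to the front and LLh to the end of the previous string.
From hLhL%%LLhLLh, 2 further steps: hLhL%%LLhLLh → hLhLhL%%LLhLLhLLh → (answer).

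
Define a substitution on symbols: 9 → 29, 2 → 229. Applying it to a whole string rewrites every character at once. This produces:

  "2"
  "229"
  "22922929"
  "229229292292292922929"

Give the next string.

Applying the rule to each of the 21 symbols of 229229292292292922929 gives the pieces 229 229 29 229 229 29 229 29 229 229 29 229 229 29 229 29 229 229 29 229 29, which concatenate to the answer.

2292292922922929229292292292922922929229292292292922929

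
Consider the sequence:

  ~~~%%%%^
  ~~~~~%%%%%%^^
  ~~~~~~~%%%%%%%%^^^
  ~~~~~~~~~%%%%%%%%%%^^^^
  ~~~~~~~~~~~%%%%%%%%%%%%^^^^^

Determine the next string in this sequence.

~~~~~~~~~~~~~%%%%%%%%%%%%%%^^^^^^

Reading off run lengths: ~ runs 3, 5, 7, 9, 11; % runs 4, 6, 8, 10, 12; ^ runs 1, 2, 3, 4, 5 — each is linear in n, where the shown terms are n = 2, 3, 4, 5, 6.
At n = 7 the blocks have lengths 13, 14, 6.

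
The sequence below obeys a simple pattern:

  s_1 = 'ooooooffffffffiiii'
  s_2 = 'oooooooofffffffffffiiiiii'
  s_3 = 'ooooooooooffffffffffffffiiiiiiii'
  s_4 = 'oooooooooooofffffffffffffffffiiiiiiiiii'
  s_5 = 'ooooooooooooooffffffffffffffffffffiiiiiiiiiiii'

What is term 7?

Each string has the form o^{2n+2} f^{3n+2} i^{2n}, where the shown terms are n = 2, 3, 4, 5, 6.
Setting n = 8 gives 18, 26, 16 characters in each block.

ooooooooooooooooooffffffffffffffffffffffffffiiiiiiiiiiiiiiii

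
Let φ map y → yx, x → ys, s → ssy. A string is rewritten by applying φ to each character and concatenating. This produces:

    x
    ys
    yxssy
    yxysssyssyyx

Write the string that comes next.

yxysyxssyssyssyyxssyssyyxyxys

Expanding yxysssyssyyx: y→yx, x→ys, y→yx, s→ssy, s→ssy, s→ssy, y→yx, s→ssy, s→ssy, y→yx, y→yx, x→ys. Concatenated: yx ys yx ssy ssy ssy yx ssy ssy yx yx ys.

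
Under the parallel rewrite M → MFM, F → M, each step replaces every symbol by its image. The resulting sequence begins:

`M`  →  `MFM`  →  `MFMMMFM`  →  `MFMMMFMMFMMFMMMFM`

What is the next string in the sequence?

MFMMMFMMFMMFMMMFMMFMMMFMMFMMMFMMFMMFMMMFM

Applying the rule to each of the 17 symbols of MFMMMFMMFMMFMMMFM gives the pieces MFM M MFM MFM MFM M MFM MFM M MFM MFM M MFM MFM MFM M MFM, which concatenate to the answer.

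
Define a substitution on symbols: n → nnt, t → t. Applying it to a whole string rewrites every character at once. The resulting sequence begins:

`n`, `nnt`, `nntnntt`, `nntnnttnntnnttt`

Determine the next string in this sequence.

nntnnttnntnntttnntnnttnntnntttt

Applying the rule to each of the 15 symbols of nntnnttnntnnttt gives the pieces nnt nnt t nnt nnt t t nnt nnt t nnt nnt t t t, which concatenate to the answer.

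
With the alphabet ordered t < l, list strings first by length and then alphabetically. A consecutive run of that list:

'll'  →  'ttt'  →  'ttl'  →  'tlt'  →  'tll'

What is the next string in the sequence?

The successor of tll increments the rightmost position that isn't already l and resets every position after it to t.

ltt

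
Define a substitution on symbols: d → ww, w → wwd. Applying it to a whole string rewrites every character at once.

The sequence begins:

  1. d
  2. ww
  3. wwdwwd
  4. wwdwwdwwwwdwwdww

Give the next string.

Replace each of the 16 characters of wwdwwdwwwwdwwdww in place — wwd wwd ww wwd wwd ww wwd wwd wwd wwd ww wwd wwd ww wwd wwd — and concatenate.

wwdwwdwwwwdwwdwwwwdwwdwwdwwdwwwwdwwdwwwwdwwd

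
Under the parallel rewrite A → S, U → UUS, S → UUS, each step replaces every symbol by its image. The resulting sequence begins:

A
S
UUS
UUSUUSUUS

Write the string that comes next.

UUSUUSUUSUUSUUSUUSUUSUUSUUS

Apply φ to UUSUUSUUS symbol by symbol: U→UUS, U→UUS, S→UUS, U→UUS, U→UUS, S→UUS, U→UUS, U→UUS, S→UUS; joined: UUS UUS UUS UUS UUS UUS UUS UUS UUS.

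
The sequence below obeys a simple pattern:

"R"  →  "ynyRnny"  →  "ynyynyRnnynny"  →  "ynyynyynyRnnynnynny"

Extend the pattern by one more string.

Each term wraps the previous one in yny on the left and nny on the right.
So the next term is yny·ynyynyynyRnnynnynny·nny.

ynyynyynyynyRnnynnynnynny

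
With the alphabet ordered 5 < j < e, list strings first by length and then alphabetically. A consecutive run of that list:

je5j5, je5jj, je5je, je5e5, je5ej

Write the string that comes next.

Treat je5ej as a base-3 numeral over the given alphabet and add one, carrying through any trailing e's.

je5ee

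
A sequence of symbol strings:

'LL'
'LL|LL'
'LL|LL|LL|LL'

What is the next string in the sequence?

LL|LL|LL|LL|LL|LL|LL|LL

s(k+1) = s(k)·|·s(k) — each term doubles the last with '|' between the halves.
So the next term is two copies of LL|LL|LL|LL with '|' between the halves.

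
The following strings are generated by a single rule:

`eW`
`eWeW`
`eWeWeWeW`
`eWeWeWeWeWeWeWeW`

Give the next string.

Every step duplicates the string.
So the next term is two copies of eWeWeWeWeWeWeWeW.

eWeWeWeWeWeWeWeWeWeWeWeWeWeWeWeW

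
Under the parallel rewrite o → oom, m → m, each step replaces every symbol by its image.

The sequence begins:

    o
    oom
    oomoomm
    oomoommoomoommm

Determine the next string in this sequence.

oomoommoomoommmoomoommoomoommmm

Replace each of the 15 characters of oomoommoomoommm in place — oom oom m oom oom m m oom oom m oom oom m m m — and concatenate.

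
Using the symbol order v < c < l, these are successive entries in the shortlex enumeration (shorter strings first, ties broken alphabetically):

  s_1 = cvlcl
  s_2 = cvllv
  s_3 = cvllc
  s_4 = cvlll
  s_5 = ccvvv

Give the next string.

ccvvc

The successor of ccvvv increments the rightmost position that isn't already l and resets every position after it to v.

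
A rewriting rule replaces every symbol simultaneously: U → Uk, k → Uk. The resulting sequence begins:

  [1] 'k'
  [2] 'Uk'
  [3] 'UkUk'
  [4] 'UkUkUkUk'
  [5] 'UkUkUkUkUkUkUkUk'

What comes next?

Rewriting the 16 symbols of UkUkUkUkUkUkUkUk one by one yields Uk Uk Uk Uk Uk Uk Uk Uk Uk Uk Uk Uk Uk Uk Uk Uk; concatenated:

UkUkUkUkUkUkUkUkUkUkUkUkUkUkUkUk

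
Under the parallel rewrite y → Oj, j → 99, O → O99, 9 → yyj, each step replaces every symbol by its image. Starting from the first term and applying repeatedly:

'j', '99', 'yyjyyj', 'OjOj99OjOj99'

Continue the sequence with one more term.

O9999O9999yyjyyjO9999O9999yyjyyj

Expanding OjOj99OjOj99: O→O99, j→99, O→O99, j→99, 9→yyj, 9→yyj, O→O99, j→99, O→O99, j→99, 9→yyj, 9→yyj. Concatenated: O99 99 O99 99 yyj yyj O99 99 O99 99 yyj yyj.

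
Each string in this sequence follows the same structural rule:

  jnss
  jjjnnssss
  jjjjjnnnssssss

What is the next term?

jjjjjjjnnnnssssssss

The n-th term is 2n-1 j's then n n's then 2n s's (n = 1, 2, …).
Setting n = 4 gives 7, 4, 8 characters in each block.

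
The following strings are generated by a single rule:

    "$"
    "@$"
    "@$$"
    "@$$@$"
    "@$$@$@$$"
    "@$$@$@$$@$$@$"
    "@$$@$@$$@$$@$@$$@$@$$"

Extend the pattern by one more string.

@$$@$@$$@$$@$@$$@$@$$@$$@$@$$@$$@$

This is a Fibonacci-style word recurrence s(k) = s(k−1)·s(k−2): e.g. @$·$ = @$$.
The next term joins @$$@$@$$@$$@$@$$@$@$$ and @$$@$@$$@$$@$.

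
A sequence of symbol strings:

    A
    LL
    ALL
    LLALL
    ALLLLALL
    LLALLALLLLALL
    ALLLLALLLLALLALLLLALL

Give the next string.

This is a Fibonacci-style word recurrence s(k) = s(k−2)·s(k−1): e.g. A·LL = ALL.
Continuing: LLALLALLLLALL · ALLLLALLLLALLALLLLALL gives term 8.

LLALLALLLLALLALLLLALLLLALLALLLLALL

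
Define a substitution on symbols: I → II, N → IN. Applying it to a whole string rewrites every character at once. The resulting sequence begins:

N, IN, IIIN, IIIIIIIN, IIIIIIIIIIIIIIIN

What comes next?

Applying the rule to each of the 16 symbols of IIIIIIIIIIIIIIIN gives the pieces II II II II II II II II II II II II II II II IN, which concatenate to the answer.

IIIIIIIIIIIIIIIIIIIIIIIIIIIIIIIN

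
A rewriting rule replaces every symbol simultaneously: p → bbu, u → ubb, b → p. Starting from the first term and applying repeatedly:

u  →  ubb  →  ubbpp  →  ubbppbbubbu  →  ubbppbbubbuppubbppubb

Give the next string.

Applying the rule to each of the 21 symbols of ubbppbbubbuppubbppubb gives the pieces ubb p p bbu bbu p p ubb p p ubb bbu bbu ubb p p bbu bbu ubb p p, which concatenate to the answer.

ubbppbbubbuppubbppubbbbubbuubbppbbubbuubbpp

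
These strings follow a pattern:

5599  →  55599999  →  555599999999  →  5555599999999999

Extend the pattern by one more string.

55555599999999999999

The n-th term is n+1 5's then 3n-1 9's (n = 1, 2, …).
Setting n = 5 gives 6, 14 characters in each block.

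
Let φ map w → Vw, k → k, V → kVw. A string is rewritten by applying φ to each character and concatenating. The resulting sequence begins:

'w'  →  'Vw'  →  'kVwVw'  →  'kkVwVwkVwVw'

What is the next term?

kkkVwVwkVwVwkkVwVwkVwVw

Rewriting each symbol of kkVwVwkVwVw: k→k, k→k, V→kVw, w→Vw, V→kVw, w→Vw, k→k, V→kVw, w→Vw, V→kVw, w→Vw, which concatenates to k k kVw Vw kVw Vw k kVw Vw kVw Vw.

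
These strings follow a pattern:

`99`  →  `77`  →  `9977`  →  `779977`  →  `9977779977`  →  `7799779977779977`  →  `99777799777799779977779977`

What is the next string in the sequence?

779977997777997799777799777799779977779977

From term 3 onward, concatenate the second-to-last term with the last: 99·77 = 9977, 77·9977 = 779977, …
The next term joins 7799779977779977 and 99777799777799779977779977.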